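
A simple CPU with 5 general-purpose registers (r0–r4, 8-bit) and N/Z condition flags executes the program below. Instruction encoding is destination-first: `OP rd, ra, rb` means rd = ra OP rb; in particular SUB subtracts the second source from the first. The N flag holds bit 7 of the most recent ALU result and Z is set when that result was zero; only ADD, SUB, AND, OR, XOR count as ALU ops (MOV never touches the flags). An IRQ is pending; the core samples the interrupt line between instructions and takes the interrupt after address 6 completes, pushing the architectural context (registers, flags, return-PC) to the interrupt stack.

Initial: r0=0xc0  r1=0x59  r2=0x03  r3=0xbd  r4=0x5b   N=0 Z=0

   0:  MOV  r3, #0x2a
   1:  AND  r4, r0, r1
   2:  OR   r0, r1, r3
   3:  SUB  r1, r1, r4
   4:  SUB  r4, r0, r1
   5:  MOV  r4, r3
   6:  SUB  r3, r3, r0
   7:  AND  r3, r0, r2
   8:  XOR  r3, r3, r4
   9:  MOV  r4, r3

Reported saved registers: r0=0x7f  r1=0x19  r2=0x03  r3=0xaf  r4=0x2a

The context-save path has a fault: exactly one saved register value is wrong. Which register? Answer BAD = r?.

BAD = r0

after  0: r0=0xc0 r1=0x59 r2=0x03 r3=0x2a r4=0x5b  N=0 Z=0
after  1: r0=0xc0 r1=0x59 r2=0x03 r3=0x2a r4=0x40  N=0 Z=0
after  2: r0=0x7b r1=0x59 r2=0x03 r3=0x2a r4=0x40  N=0 Z=0
after  3: r0=0x7b r1=0x19 r2=0x03 r3=0x2a r4=0x40  N=0 Z=0
after  4: r0=0x7b r1=0x19 r2=0x03 r3=0x2a r4=0x62  N=0 Z=0
after  5: r0=0x7b r1=0x19 r2=0x03 r3=0x2a r4=0x2a  N=0 Z=0
after  6: r0=0x7b r1=0x19 r2=0x03 r3=0xaf r4=0x2a  N=1 Z=0
-- IRQ taken; context saved, return-PC = 7 --
mismatch: r0: reported 0x7f vs actual 0x7b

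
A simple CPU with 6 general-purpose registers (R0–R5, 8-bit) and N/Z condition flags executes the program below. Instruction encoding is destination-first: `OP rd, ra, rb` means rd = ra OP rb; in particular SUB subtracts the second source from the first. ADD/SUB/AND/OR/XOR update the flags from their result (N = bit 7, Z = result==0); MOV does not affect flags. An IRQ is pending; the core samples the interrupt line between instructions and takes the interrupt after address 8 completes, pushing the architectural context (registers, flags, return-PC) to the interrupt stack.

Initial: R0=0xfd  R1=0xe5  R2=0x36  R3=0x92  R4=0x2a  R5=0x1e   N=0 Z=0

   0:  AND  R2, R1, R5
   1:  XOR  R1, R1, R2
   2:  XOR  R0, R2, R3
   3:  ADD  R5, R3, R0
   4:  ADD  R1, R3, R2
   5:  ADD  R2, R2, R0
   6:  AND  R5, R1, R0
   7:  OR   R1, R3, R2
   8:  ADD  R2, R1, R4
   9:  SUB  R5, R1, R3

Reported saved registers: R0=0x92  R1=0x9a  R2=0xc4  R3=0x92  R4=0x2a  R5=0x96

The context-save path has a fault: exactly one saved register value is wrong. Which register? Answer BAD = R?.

after  0: R0=0xfd R1=0xe5 R2=0x04 R3=0x92 R4=0x2a R5=0x1e  N=0 Z=0
after  1: R0=0xfd R1=0xe1 R2=0x04 R3=0x92 R4=0x2a R5=0x1e  N=1 Z=0
after  2: R0=0x96 R1=0xe1 R2=0x04 R3=0x92 R4=0x2a R5=0x1e  N=1 Z=0
after  3: R0=0x96 R1=0xe1 R2=0x04 R3=0x92 R4=0x2a R5=0x28  N=0 Z=0
after  4: R0=0x96 R1=0x96 R2=0x04 R3=0x92 R4=0x2a R5=0x28  N=1 Z=0
after  5: R0=0x96 R1=0x96 R2=0x9a R3=0x92 R4=0x2a R5=0x28  N=1 Z=0
after  6: R0=0x96 R1=0x96 R2=0x9a R3=0x92 R4=0x2a R5=0x96  N=1 Z=0
after  7: R0=0x96 R1=0x9a R2=0x9a R3=0x92 R4=0x2a R5=0x96  N=1 Z=0
after  8: R0=0x96 R1=0x9a R2=0xc4 R3=0x92 R4=0x2a R5=0x96  N=1 Z=0
-- IRQ taken; context saved, return-PC = 9 --
mismatch: R0: reported 0x92 vs actual 0x96

BAD = R0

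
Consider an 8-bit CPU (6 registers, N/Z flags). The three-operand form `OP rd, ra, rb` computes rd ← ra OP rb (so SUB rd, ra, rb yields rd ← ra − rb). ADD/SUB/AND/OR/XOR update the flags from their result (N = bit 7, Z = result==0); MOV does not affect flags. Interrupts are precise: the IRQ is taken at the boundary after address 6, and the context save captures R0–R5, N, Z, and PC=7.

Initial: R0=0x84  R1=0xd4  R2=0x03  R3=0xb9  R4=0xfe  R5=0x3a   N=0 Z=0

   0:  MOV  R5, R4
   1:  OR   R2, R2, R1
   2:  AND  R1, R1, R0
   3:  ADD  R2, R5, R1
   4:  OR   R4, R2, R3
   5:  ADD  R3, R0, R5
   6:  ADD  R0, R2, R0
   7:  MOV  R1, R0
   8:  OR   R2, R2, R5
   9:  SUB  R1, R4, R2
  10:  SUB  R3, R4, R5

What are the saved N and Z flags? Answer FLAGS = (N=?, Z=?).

after  0: R0=0x84 R1=0xd4 R2=0x03 R3=0xb9 R4=0xfe R5=0xfe  N=0 Z=0
after  1: R0=0x84 R1=0xd4 R2=0xd7 R3=0xb9 R4=0xfe R5=0xfe  N=1 Z=0
after  2: R0=0x84 R1=0x84 R2=0xd7 R3=0xb9 R4=0xfe R5=0xfe  N=1 Z=0
after  3: R0=0x84 R1=0x84 R2=0x82 R3=0xb9 R4=0xfe R5=0xfe  N=1 Z=0
after  4: R0=0x84 R1=0x84 R2=0x82 R3=0xb9 R4=0xbb R5=0xfe  N=1 Z=0
after  5: R0=0x84 R1=0x84 R2=0x82 R3=0x82 R4=0xbb R5=0xfe  N=1 Z=0
after  6: R0=0x06 R1=0x84 R2=0x82 R3=0x82 R4=0xbb R5=0xfe  N=0 Z=0
-- IRQ taken; context saved, return-PC = 7 --

FLAGS = (N=0, Z=0)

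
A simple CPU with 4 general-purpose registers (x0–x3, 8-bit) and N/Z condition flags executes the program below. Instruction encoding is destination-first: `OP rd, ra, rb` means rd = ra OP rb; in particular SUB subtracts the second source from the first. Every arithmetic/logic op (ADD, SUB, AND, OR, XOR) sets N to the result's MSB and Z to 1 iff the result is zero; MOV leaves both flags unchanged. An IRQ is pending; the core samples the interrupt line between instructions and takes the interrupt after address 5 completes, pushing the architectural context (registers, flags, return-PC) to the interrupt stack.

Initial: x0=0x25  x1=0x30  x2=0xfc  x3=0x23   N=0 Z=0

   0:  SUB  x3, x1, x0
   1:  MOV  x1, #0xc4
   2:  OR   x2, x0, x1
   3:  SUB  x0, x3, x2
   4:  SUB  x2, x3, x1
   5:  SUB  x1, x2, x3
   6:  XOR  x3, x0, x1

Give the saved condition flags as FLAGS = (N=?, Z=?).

after  0: x0=0x25 x1=0x30 x2=0xfc x3=0x0b  N=0 Z=0
after  1: x0=0x25 x1=0xc4 x2=0xfc x3=0x0b  N=0 Z=0
after  2: x0=0x25 x1=0xc4 x2=0xe5 x3=0x0b  N=1 Z=0
after  3: x0=0x26 x1=0xc4 x2=0xe5 x3=0x0b  N=0 Z=0
after  4: x0=0x26 x1=0xc4 x2=0x47 x3=0x0b  N=0 Z=0
after  5: x0=0x26 x1=0x3c x2=0x47 x3=0x0b  N=0 Z=0
-- IRQ taken; context saved, return-PC = 6 --

FLAGS = (N=0, Z=0)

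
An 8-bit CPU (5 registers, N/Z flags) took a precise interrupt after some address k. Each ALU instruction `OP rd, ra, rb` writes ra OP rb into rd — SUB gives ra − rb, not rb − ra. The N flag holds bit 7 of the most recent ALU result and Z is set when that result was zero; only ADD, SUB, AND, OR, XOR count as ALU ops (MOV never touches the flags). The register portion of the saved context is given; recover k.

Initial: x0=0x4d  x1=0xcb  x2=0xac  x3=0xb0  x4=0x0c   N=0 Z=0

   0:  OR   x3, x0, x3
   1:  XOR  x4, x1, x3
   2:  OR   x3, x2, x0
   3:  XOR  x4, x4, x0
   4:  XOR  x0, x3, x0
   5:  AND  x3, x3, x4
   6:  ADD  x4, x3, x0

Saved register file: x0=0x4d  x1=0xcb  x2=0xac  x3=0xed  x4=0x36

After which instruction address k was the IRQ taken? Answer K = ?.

K = 2

after  0: x0=0x4d x1=0xcb x2=0xac x3=0xfd x4=0x0c  N=1 Z=0
after  1: x0=0x4d x1=0xcb x2=0xac x3=0xfd x4=0x36  N=0 Z=0
after  2: x0=0x4d x1=0xcb x2=0xac x3=0xed x4=0x36  N=1 Z=0
-- IRQ taken; context saved, return-PC = 3 --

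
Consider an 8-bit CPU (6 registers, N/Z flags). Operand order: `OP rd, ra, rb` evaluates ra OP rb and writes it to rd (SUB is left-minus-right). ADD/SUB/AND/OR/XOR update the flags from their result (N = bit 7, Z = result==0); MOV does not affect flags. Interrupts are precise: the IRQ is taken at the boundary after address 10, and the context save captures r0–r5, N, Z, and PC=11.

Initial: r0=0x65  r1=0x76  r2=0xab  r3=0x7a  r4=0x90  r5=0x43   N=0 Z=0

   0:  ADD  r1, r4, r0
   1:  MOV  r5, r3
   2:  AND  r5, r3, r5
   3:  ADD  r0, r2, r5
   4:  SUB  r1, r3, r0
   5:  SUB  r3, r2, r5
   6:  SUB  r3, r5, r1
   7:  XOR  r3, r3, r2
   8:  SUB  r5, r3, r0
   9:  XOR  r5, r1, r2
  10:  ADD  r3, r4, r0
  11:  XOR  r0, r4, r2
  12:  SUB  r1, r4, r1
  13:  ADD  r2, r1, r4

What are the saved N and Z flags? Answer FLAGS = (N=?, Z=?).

after  0: r0=0x65 r1=0xf5 r2=0xab r3=0x7a r4=0x90 r5=0x43  N=1 Z=0
after  1: r0=0x65 r1=0xf5 r2=0xab r3=0x7a r4=0x90 r5=0x7a  N=1 Z=0
after  2: r0=0x65 r1=0xf5 r2=0xab r3=0x7a r4=0x90 r5=0x7a  N=0 Z=0
after  3: r0=0x25 r1=0xf5 r2=0xab r3=0x7a r4=0x90 r5=0x7a  N=0 Z=0
after  4: r0=0x25 r1=0x55 r2=0xab r3=0x7a r4=0x90 r5=0x7a  N=0 Z=0
after  5: r0=0x25 r1=0x55 r2=0xab r3=0x31 r4=0x90 r5=0x7a  N=0 Z=0
after  6: r0=0x25 r1=0x55 r2=0xab r3=0x25 r4=0x90 r5=0x7a  N=0 Z=0
after  7: r0=0x25 r1=0x55 r2=0xab r3=0x8e r4=0x90 r5=0x7a  N=1 Z=0
after  8: r0=0x25 r1=0x55 r2=0xab r3=0x8e r4=0x90 r5=0x69  N=0 Z=0
after  9: r0=0x25 r1=0x55 r2=0xab r3=0x8e r4=0x90 r5=0xfe  N=1 Z=0
after 10: r0=0x25 r1=0x55 r2=0xab r3=0xb5 r4=0x90 r5=0xfe  N=1 Z=0
-- IRQ taken; context saved, return-PC = 11 --

FLAGS = (N=1, Z=0)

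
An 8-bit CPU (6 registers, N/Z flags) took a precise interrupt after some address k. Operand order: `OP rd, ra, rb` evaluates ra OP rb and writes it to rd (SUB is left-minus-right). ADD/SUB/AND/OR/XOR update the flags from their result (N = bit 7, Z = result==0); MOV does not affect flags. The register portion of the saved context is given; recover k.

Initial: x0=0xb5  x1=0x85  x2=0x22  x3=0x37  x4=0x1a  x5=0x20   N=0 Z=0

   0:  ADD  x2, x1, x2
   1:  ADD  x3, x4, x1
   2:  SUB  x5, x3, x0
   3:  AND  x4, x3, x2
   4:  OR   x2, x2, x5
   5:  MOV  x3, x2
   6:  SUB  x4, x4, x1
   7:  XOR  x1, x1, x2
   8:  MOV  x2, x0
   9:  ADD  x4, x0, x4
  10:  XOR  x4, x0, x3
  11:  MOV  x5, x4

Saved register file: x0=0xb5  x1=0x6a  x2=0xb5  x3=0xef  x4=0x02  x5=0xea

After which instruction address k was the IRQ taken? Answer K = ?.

after  0: x0=0xb5 x1=0x85 x2=0xa7 x3=0x37 x4=0x1a x5=0x20  N=1 Z=0
after  1: x0=0xb5 x1=0x85 x2=0xa7 x3=0x9f x4=0x1a x5=0x20  N=1 Z=0
after  2: x0=0xb5 x1=0x85 x2=0xa7 x3=0x9f x4=0x1a x5=0xea  N=1 Z=0
after  3: x0=0xb5 x1=0x85 x2=0xa7 x3=0x9f x4=0x87 x5=0xea  N=1 Z=0
after  4: x0=0xb5 x1=0x85 x2=0xef x3=0x9f x4=0x87 x5=0xea  N=1 Z=0
after  5: x0=0xb5 x1=0x85 x2=0xef x3=0xef x4=0x87 x5=0xea  N=1 Z=0
after  6: x0=0xb5 x1=0x85 x2=0xef x3=0xef x4=0x02 x5=0xea  N=0 Z=0
after  7: x0=0xb5 x1=0x6a x2=0xef x3=0xef x4=0x02 x5=0xea  N=0 Z=0
after  8: x0=0xb5 x1=0x6a x2=0xb5 x3=0xef x4=0x02 x5=0xea  N=0 Z=0
-- IRQ taken; context saved, return-PC = 9 --

K = 8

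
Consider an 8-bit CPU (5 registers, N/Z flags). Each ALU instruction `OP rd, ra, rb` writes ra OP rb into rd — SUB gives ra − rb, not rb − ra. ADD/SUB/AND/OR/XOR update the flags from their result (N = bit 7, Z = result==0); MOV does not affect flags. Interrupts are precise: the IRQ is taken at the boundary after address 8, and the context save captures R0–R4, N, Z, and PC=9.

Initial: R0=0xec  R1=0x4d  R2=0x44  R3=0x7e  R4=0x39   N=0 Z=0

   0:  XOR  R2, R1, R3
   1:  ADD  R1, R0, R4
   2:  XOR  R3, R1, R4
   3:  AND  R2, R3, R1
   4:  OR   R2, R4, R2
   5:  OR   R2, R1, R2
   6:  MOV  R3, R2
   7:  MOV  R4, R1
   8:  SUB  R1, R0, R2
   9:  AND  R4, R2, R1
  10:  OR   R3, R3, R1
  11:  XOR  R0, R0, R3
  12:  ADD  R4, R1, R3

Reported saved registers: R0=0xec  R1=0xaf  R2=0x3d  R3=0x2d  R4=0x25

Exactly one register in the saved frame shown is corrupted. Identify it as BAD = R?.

BAD = R3

after  0: R0=0xec R1=0x4d R2=0x33 R3=0x7e R4=0x39  N=0 Z=0
after  1: R0=0xec R1=0x25 R2=0x33 R3=0x7e R4=0x39  N=0 Z=0
after  2: R0=0xec R1=0x25 R2=0x33 R3=0x1c R4=0x39  N=0 Z=0
after  3: R0=0xec R1=0x25 R2=0x04 R3=0x1c R4=0x39  N=0 Z=0
after  4: R0=0xec R1=0x25 R2=0x3d R3=0x1c R4=0x39  N=0 Z=0
after  5: R0=0xec R1=0x25 R2=0x3d R3=0x1c R4=0x39  N=0 Z=0
after  6: R0=0xec R1=0x25 R2=0x3d R3=0x3d R4=0x39  N=0 Z=0
after  7: R0=0xec R1=0x25 R2=0x3d R3=0x3d R4=0x25  N=0 Z=0
after  8: R0=0xec R1=0xaf R2=0x3d R3=0x3d R4=0x25  N=1 Z=0
-- IRQ taken; context saved, return-PC = 9 --
mismatch: R3: reported 0x2d vs actual 0x3d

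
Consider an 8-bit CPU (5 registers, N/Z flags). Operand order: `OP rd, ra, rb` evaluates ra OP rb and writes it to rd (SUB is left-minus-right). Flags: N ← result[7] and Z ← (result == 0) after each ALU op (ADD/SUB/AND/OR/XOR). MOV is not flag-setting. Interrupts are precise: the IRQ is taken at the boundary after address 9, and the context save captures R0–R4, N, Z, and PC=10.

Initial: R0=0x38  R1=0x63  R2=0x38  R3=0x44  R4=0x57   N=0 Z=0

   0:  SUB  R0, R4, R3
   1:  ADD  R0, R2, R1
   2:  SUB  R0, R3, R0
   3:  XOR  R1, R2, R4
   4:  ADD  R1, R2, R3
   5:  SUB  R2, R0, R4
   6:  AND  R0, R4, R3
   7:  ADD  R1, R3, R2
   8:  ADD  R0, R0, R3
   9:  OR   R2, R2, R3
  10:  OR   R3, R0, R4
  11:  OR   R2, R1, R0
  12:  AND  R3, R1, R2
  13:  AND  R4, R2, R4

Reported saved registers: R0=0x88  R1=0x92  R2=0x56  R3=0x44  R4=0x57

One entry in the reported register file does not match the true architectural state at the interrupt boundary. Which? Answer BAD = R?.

BAD = R1

after  0: R0=0x13 R1=0x63 R2=0x38 R3=0x44 R4=0x57  N=0 Z=0
after  1: R0=0x9b R1=0x63 R2=0x38 R3=0x44 R4=0x57  N=1 Z=0
after  2: R0=0xa9 R1=0x63 R2=0x38 R3=0x44 R4=0x57  N=1 Z=0
after  3: R0=0xa9 R1=0x6f R2=0x38 R3=0x44 R4=0x57  N=0 Z=0
after  4: R0=0xa9 R1=0x7c R2=0x38 R3=0x44 R4=0x57  N=0 Z=0
after  5: R0=0xa9 R1=0x7c R2=0x52 R3=0x44 R4=0x57  N=0 Z=0
after  6: R0=0x44 R1=0x7c R2=0x52 R3=0x44 R4=0x57  N=0 Z=0
after  7: R0=0x44 R1=0x96 R2=0x52 R3=0x44 R4=0x57  N=1 Z=0
after  8: R0=0x88 R1=0x96 R2=0x52 R3=0x44 R4=0x57  N=1 Z=0
after  9: R0=0x88 R1=0x96 R2=0x56 R3=0x44 R4=0x57  N=0 Z=0
-- IRQ taken; context saved, return-PC = 10 --
mismatch: R1: reported 0x92 vs actual 0x96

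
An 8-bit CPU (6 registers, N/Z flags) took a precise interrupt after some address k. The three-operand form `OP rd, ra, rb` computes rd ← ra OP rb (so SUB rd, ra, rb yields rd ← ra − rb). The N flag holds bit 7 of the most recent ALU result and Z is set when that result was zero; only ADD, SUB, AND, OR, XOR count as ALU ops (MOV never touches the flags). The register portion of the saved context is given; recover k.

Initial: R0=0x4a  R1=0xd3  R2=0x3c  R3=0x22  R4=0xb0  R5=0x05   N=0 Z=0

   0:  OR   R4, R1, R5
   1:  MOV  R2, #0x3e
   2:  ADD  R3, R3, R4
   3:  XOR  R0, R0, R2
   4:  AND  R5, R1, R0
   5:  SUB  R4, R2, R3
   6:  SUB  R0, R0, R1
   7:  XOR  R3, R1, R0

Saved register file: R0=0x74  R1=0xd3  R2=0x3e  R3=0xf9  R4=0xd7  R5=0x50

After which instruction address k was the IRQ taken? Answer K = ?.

after  0: R0=0x4a R1=0xd3 R2=0x3c R3=0x22 R4=0xd7 R5=0x05  N=1 Z=0
after  1: R0=0x4a R1=0xd3 R2=0x3e R3=0x22 R4=0xd7 R5=0x05  N=1 Z=0
after  2: R0=0x4a R1=0xd3 R2=0x3e R3=0xf9 R4=0xd7 R5=0x05  N=1 Z=0
after  3: R0=0x74 R1=0xd3 R2=0x3e R3=0xf9 R4=0xd7 R5=0x05  N=0 Z=0
after  4: R0=0x74 R1=0xd3 R2=0x3e R3=0xf9 R4=0xd7 R5=0x50  N=0 Z=0
-- IRQ taken; context saved, return-PC = 5 --

K = 4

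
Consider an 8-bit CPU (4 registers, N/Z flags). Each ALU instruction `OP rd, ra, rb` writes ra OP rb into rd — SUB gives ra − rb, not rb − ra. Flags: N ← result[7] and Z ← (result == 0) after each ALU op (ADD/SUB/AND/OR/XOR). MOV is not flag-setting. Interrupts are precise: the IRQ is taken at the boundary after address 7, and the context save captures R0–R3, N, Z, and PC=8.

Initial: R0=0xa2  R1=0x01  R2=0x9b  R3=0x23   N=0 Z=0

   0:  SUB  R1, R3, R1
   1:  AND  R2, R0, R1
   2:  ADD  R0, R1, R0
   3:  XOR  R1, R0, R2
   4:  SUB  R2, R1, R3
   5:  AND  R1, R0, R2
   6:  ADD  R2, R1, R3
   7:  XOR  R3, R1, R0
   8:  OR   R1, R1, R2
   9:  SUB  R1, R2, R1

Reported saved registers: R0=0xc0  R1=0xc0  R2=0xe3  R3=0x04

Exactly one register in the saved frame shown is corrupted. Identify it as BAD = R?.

BAD = R0

after  0: R0=0xa2 R1=0x22 R2=0x9b R3=0x23  N=0 Z=0
after  1: R0=0xa2 R1=0x22 R2=0x22 R3=0x23  N=0 Z=0
after  2: R0=0xc4 R1=0x22 R2=0x22 R3=0x23  N=1 Z=0
after  3: R0=0xc4 R1=0xe6 R2=0x22 R3=0x23  N=1 Z=0
after  4: R0=0xc4 R1=0xe6 R2=0xc3 R3=0x23  N=1 Z=0
after  5: R0=0xc4 R1=0xc0 R2=0xc3 R3=0x23  N=1 Z=0
after  6: R0=0xc4 R1=0xc0 R2=0xe3 R3=0x23  N=1 Z=0
after  7: R0=0xc4 R1=0xc0 R2=0xe3 R3=0x04  N=0 Z=0
-- IRQ taken; context saved, return-PC = 8 --
mismatch: R0: reported 0xc0 vs actual 0xc4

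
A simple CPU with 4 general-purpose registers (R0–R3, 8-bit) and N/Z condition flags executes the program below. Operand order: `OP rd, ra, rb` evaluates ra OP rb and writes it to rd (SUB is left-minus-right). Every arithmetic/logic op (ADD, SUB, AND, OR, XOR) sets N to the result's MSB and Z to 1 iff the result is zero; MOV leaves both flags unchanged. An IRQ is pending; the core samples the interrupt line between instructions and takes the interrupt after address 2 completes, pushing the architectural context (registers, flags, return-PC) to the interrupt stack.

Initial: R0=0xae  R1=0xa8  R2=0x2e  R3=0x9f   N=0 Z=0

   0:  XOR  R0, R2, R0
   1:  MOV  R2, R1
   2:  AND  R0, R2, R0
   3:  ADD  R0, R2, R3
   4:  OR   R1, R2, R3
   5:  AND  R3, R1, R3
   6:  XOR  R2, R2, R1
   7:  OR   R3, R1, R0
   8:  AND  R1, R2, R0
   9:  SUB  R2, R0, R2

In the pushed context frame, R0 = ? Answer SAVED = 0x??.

after  0: R0=0x80 R1=0xa8 R2=0x2e R3=0x9f  N=1 Z=0
after  1: R0=0x80 R1=0xa8 R2=0xa8 R3=0x9f  N=1 Z=0
after  2: R0=0x80 R1=0xa8 R2=0xa8 R3=0x9f  N=1 Z=0
-- IRQ taken; context saved, return-PC = 3 --

SAVED = 0x80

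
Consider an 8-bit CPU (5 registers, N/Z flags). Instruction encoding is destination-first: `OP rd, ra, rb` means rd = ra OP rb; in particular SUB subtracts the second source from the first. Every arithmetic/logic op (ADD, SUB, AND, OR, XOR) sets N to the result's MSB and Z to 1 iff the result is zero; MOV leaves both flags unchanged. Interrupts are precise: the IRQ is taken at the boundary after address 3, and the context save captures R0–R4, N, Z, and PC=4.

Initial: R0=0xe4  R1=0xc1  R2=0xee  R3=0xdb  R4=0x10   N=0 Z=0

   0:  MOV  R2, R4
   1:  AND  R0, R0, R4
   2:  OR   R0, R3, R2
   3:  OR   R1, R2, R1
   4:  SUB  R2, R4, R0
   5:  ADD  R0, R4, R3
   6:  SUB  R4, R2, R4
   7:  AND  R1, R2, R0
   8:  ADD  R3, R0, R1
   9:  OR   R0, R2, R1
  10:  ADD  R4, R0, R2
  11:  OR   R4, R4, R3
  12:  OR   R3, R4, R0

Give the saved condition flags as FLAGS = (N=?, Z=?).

FLAGS = (N=1, Z=0)

after  0: R0=0xe4 R1=0xc1 R2=0x10 R3=0xdb R4=0x10  N=0 Z=0
after  1: R0=0x00 R1=0xc1 R2=0x10 R3=0xdb R4=0x10  N=0 Z=1
after  2: R0=0xdb R1=0xc1 R2=0x10 R3=0xdb R4=0x10  N=1 Z=0
after  3: R0=0xdb R1=0xd1 R2=0x10 R3=0xdb R4=0x10  N=1 Z=0
-- IRQ taken; context saved, return-PC = 4 --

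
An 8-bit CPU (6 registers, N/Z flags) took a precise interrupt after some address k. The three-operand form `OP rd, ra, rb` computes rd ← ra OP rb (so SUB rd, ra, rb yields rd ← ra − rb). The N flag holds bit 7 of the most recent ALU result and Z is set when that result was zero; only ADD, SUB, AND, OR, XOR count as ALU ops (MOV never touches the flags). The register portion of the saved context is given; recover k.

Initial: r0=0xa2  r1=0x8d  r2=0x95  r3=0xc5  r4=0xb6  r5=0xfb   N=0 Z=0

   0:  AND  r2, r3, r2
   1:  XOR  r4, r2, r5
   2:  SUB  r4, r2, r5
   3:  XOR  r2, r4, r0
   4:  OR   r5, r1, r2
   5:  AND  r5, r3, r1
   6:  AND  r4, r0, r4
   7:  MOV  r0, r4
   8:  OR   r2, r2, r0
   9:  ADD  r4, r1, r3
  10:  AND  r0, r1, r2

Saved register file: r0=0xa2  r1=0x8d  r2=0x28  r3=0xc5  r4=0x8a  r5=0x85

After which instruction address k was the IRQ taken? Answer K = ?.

K = 5

after  0: r0=0xa2 r1=0x8d r2=0x85 r3=0xc5 r4=0xb6 r5=0xfb  N=1 Z=0
after  1: r0=0xa2 r1=0x8d r2=0x85 r3=0xc5 r4=0x7e r5=0xfb  N=0 Z=0
after  2: r0=0xa2 r1=0x8d r2=0x85 r3=0xc5 r4=0x8a r5=0xfb  N=1 Z=0
after  3: r0=0xa2 r1=0x8d r2=0x28 r3=0xc5 r4=0x8a r5=0xfb  N=0 Z=0
after  4: r0=0xa2 r1=0x8d r2=0x28 r3=0xc5 r4=0x8a r5=0xad  N=1 Z=0
after  5: r0=0xa2 r1=0x8d r2=0x28 r3=0xc5 r4=0x8a r5=0x85  N=1 Z=0
-- IRQ taken; context saved, return-PC = 6 --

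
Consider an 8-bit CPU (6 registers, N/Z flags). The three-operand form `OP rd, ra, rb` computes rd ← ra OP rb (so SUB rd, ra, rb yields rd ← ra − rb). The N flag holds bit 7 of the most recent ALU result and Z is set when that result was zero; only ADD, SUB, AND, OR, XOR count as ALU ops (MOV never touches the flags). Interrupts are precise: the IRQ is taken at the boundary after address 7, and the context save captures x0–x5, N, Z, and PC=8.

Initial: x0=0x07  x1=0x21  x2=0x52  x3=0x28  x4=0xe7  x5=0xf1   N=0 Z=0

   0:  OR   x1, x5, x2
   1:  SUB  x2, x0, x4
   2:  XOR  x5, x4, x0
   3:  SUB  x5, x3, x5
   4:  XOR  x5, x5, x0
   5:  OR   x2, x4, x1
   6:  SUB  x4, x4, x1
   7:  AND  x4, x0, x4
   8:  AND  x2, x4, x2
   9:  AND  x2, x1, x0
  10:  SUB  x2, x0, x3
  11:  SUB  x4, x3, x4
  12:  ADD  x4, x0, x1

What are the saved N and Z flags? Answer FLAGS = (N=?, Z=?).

FLAGS = (N=0, Z=0)

after  0: x0=0x07 x1=0xf3 x2=0x52 x3=0x28 x4=0xe7 x5=0xf1  N=1 Z=0
after  1: x0=0x07 x1=0xf3 x2=0x20 x3=0x28 x4=0xe7 x5=0xf1  N=0 Z=0
after  2: x0=0x07 x1=0xf3 x2=0x20 x3=0x28 x4=0xe7 x5=0xe0  N=1 Z=0
after  3: x0=0x07 x1=0xf3 x2=0x20 x3=0x28 x4=0xe7 x5=0x48  N=0 Z=0
after  4: x0=0x07 x1=0xf3 x2=0x20 x3=0x28 x4=0xe7 x5=0x4f  N=0 Z=0
after  5: x0=0x07 x1=0xf3 x2=0xf7 x3=0x28 x4=0xe7 x5=0x4f  N=1 Z=0
after  6: x0=0x07 x1=0xf3 x2=0xf7 x3=0x28 x4=0xf4 x5=0x4f  N=1 Z=0
after  7: x0=0x07 x1=0xf3 x2=0xf7 x3=0x28 x4=0x04 x5=0x4f  N=0 Z=0
-- IRQ taken; context saved, return-PC = 8 --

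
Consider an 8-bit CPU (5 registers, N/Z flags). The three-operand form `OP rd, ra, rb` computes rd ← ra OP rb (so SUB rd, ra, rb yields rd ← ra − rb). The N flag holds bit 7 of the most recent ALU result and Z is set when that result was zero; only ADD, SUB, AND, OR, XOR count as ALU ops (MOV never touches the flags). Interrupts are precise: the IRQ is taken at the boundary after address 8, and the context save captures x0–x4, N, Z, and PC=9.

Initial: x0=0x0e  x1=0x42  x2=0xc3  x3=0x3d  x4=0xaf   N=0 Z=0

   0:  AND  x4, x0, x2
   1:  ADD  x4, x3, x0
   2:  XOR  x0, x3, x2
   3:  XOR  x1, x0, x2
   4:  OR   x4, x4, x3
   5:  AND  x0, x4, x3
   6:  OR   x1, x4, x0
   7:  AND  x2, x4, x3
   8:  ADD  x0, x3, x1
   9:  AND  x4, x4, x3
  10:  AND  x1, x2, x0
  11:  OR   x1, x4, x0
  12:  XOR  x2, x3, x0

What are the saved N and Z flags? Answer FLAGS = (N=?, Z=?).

FLAGS = (N=1, Z=0)

after  0: x0=0x0e x1=0x42 x2=0xc3 x3=0x3d x4=0x02  N=0 Z=0
after  1: x0=0x0e x1=0x42 x2=0xc3 x3=0x3d x4=0x4b  N=0 Z=0
after  2: x0=0xfe x1=0x42 x2=0xc3 x3=0x3d x4=0x4b  N=1 Z=0
after  3: x0=0xfe x1=0x3d x2=0xc3 x3=0x3d x4=0x4b  N=0 Z=0
after  4: x0=0xfe x1=0x3d x2=0xc3 x3=0x3d x4=0x7f  N=0 Z=0
after  5: x0=0x3d x1=0x3d x2=0xc3 x3=0x3d x4=0x7f  N=0 Z=0
after  6: x0=0x3d x1=0x7f x2=0xc3 x3=0x3d x4=0x7f  N=0 Z=0
after  7: x0=0x3d x1=0x7f x2=0x3d x3=0x3d x4=0x7f  N=0 Z=0
after  8: x0=0xbc x1=0x7f x2=0x3d x3=0x3d x4=0x7f  N=1 Z=0
-- IRQ taken; context saved, return-PC = 9 --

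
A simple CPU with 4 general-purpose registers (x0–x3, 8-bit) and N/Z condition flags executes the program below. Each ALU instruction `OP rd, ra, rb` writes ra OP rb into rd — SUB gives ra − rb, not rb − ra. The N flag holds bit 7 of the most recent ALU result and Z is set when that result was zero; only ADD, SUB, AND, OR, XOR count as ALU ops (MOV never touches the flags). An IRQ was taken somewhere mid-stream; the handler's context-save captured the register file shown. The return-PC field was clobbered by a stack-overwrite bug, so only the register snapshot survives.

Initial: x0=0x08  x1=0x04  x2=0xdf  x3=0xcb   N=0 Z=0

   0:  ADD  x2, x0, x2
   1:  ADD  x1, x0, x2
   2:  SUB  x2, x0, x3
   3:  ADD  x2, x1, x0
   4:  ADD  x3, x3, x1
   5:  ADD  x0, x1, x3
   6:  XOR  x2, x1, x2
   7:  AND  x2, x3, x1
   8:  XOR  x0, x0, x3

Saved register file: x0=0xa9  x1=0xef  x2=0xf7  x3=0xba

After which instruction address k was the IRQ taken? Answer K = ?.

K = 5

after  0: x0=0x08 x1=0x04 x2=0xe7 x3=0xcb  N=1 Z=0
after  1: x0=0x08 x1=0xef x2=0xe7 x3=0xcb  N=1 Z=0
after  2: x0=0x08 x1=0xef x2=0x3d x3=0xcb  N=0 Z=0
after  3: x0=0x08 x1=0xef x2=0xf7 x3=0xcb  N=1 Z=0
after  4: x0=0x08 x1=0xef x2=0xf7 x3=0xba  N=1 Z=0
after  5: x0=0xa9 x1=0xef x2=0xf7 x3=0xba  N=1 Z=0
-- IRQ taken; context saved, return-PC = 6 --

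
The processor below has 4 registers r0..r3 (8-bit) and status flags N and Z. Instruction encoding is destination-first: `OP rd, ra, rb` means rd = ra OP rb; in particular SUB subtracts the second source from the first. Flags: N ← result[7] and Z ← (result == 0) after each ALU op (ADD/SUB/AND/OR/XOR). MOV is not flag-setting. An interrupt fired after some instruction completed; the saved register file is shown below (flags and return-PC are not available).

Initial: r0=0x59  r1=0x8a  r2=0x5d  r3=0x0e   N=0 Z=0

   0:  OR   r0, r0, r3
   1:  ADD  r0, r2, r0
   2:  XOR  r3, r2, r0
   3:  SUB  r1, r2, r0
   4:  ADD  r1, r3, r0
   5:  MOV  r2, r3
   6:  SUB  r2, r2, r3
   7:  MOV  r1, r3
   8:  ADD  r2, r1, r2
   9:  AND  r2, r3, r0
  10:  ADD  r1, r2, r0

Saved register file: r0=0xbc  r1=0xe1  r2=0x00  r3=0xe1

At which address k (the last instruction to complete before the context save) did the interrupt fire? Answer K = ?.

K = 7

after  0: r0=0x5f r1=0x8a r2=0x5d r3=0x0e  N=0 Z=0
after  1: r0=0xbc r1=0x8a r2=0x5d r3=0x0e  N=1 Z=0
after  2: r0=0xbc r1=0x8a r2=0x5d r3=0xe1  N=1 Z=0
after  3: r0=0xbc r1=0xa1 r2=0x5d r3=0xe1  N=1 Z=0
after  4: r0=0xbc r1=0x9d r2=0x5d r3=0xe1  N=1 Z=0
after  5: r0=0xbc r1=0x9d r2=0xe1 r3=0xe1  N=1 Z=0
after  6: r0=0xbc r1=0x9d r2=0x00 r3=0xe1  N=0 Z=1
after  7: r0=0xbc r1=0xe1 r2=0x00 r3=0xe1  N=0 Z=1
-- IRQ taken; context saved, return-PC = 8 --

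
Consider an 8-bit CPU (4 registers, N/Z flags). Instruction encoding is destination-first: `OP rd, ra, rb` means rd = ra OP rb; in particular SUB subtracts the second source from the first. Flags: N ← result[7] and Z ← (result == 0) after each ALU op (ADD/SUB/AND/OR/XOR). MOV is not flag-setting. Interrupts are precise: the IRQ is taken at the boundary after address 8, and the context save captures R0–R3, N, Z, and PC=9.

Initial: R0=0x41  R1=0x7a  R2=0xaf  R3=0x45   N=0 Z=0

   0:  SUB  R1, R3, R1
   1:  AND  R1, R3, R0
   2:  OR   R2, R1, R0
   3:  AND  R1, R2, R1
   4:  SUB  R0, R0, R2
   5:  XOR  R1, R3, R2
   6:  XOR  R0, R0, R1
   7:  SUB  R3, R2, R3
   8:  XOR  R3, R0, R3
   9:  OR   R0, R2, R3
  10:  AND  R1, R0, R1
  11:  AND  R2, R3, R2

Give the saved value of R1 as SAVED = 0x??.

after  0: R0=0x41 R1=0xcb R2=0xaf R3=0x45  N=1 Z=0
after  1: R0=0x41 R1=0x41 R2=0xaf R3=0x45  N=0 Z=0
after  2: R0=0x41 R1=0x41 R2=0x41 R3=0x45  N=0 Z=0
after  3: R0=0x41 R1=0x41 R2=0x41 R3=0x45  N=0 Z=0
after  4: R0=0x00 R1=0x41 R2=0x41 R3=0x45  N=0 Z=1
after  5: R0=0x00 R1=0x04 R2=0x41 R3=0x45  N=0 Z=0
after  6: R0=0x04 R1=0x04 R2=0x41 R3=0x45  N=0 Z=0
after  7: R0=0x04 R1=0x04 R2=0x41 R3=0xfc  N=1 Z=0
after  8: R0=0x04 R1=0x04 R2=0x41 R3=0xf8  N=1 Z=0
-- IRQ taken; context saved, return-PC = 9 --

SAVED = 0x04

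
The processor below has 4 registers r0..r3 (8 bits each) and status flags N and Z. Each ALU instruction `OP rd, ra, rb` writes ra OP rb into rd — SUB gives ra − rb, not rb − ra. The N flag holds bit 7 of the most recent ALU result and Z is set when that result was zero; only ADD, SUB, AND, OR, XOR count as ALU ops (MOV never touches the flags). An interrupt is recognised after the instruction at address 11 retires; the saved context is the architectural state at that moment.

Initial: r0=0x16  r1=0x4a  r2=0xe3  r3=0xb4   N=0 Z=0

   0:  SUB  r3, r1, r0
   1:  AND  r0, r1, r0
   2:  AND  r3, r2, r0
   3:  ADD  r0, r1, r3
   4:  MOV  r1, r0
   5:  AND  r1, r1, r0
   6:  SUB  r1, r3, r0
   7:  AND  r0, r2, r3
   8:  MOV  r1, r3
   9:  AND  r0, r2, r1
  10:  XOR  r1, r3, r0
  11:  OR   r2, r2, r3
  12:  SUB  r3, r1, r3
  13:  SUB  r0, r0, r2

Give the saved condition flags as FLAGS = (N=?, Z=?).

after  0: r0=0x16 r1=0x4a r2=0xe3 r3=0x34  N=0 Z=0
after  1: r0=0x02 r1=0x4a r2=0xe3 r3=0x34  N=0 Z=0
after  2: r0=0x02 r1=0x4a r2=0xe3 r3=0x02  N=0 Z=0
after  3: r0=0x4c r1=0x4a r2=0xe3 r3=0x02  N=0 Z=0
after  4: r0=0x4c r1=0x4c r2=0xe3 r3=0x02  N=0 Z=0
after  5: r0=0x4c r1=0x4c r2=0xe3 r3=0x02  N=0 Z=0
after  6: r0=0x4c r1=0xb6 r2=0xe3 r3=0x02  N=1 Z=0
after  7: r0=0x02 r1=0xb6 r2=0xe3 r3=0x02  N=0 Z=0
after  8: r0=0x02 r1=0x02 r2=0xe3 r3=0x02  N=0 Z=0
after  9: r0=0x02 r1=0x02 r2=0xe3 r3=0x02  N=0 Z=0
after 10: r0=0x02 r1=0x00 r2=0xe3 r3=0x02  N=0 Z=1
after 11: r0=0x02 r1=0x00 r2=0xe3 r3=0x02  N=1 Z=0
-- IRQ taken; context saved, return-PC = 12 --

FLAGS = (N=1, Z=0)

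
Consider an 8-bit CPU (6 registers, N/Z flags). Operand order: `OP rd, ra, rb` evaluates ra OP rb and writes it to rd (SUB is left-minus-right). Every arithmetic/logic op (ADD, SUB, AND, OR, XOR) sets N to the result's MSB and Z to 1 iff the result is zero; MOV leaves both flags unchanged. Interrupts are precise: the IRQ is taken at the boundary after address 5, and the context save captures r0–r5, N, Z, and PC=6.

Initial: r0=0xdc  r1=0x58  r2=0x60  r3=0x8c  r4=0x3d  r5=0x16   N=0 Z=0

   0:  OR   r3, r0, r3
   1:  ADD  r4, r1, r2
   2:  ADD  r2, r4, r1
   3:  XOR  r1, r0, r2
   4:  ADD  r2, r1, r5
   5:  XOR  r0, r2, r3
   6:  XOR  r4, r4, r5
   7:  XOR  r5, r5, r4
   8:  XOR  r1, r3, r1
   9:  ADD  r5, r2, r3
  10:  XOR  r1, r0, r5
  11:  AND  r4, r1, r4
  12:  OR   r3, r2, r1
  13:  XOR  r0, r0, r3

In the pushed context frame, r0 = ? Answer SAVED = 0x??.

after  0: r0=0xdc r1=0x58 r2=0x60 r3=0xdc r4=0x3d r5=0x16  N=1 Z=0
after  1: r0=0xdc r1=0x58 r2=0x60 r3=0xdc r4=0xb8 r5=0x16  N=1 Z=0
after  2: r0=0xdc r1=0x58 r2=0x10 r3=0xdc r4=0xb8 r5=0x16  N=0 Z=0
after  3: r0=0xdc r1=0xcc r2=0x10 r3=0xdc r4=0xb8 r5=0x16  N=1 Z=0
after  4: r0=0xdc r1=0xcc r2=0xe2 r3=0xdc r4=0xb8 r5=0x16  N=1 Z=0
after  5: r0=0x3e r1=0xcc r2=0xe2 r3=0xdc r4=0xb8 r5=0x16  N=0 Z=0
-- IRQ taken; context saved, return-PC = 6 --

SAVED = 0x3e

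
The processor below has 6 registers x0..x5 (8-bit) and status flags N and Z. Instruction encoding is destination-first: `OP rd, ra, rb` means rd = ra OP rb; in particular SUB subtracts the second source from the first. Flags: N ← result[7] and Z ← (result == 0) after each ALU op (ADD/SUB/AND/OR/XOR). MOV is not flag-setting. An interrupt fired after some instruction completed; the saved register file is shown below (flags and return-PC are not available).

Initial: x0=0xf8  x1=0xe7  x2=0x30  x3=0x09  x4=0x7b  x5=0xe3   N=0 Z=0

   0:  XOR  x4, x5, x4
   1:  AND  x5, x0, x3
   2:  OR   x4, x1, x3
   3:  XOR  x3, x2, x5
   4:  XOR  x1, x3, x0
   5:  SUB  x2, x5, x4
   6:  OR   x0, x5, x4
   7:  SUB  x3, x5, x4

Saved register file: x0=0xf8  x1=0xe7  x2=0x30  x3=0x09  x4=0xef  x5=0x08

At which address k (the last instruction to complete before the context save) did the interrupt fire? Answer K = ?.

K = 2

after  0: x0=0xf8 x1=0xe7 x2=0x30 x3=0x09 x4=0x98 x5=0xe3  N=1 Z=0
after  1: x0=0xf8 x1=0xe7 x2=0x30 x3=0x09 x4=0x98 x5=0x08  N=0 Z=0
after  2: x0=0xf8 x1=0xe7 x2=0x30 x3=0x09 x4=0xef x5=0x08  N=1 Z=0
-- IRQ taken; context saved, return-PC = 3 --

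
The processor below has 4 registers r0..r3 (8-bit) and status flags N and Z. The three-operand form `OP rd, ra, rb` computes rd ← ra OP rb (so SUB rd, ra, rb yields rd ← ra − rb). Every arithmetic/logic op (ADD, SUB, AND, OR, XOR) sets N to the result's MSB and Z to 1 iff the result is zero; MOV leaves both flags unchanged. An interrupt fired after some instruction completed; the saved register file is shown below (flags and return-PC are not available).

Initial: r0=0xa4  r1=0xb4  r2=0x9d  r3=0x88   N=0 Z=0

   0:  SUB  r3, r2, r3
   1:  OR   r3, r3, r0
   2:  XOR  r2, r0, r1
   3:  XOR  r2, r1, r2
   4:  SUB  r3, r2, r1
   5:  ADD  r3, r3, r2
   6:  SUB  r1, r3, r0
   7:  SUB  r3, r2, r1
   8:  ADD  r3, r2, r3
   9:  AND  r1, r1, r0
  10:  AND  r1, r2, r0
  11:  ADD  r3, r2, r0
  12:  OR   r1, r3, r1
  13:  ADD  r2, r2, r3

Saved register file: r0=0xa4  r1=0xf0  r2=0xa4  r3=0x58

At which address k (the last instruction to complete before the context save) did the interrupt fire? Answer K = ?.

K = 8

after  0: r0=0xa4 r1=0xb4 r2=0x9d r3=0x15  N=0 Z=0
after  1: r0=0xa4 r1=0xb4 r2=0x9d r3=0xb5  N=1 Z=0
after  2: r0=0xa4 r1=0xb4 r2=0x10 r3=0xb5  N=0 Z=0
after  3: r0=0xa4 r1=0xb4 r2=0xa4 r3=0xb5  N=1 Z=0
after  4: r0=0xa4 r1=0xb4 r2=0xa4 r3=0xf0  N=1 Z=0
after  5: r0=0xa4 r1=0xb4 r2=0xa4 r3=0x94  N=1 Z=0
after  6: r0=0xa4 r1=0xf0 r2=0xa4 r3=0x94  N=1 Z=0
after  7: r0=0xa4 r1=0xf0 r2=0xa4 r3=0xb4  N=1 Z=0
after  8: r0=0xa4 r1=0xf0 r2=0xa4 r3=0x58  N=0 Z=0
-- IRQ taken; context saved, return-PC = 9 --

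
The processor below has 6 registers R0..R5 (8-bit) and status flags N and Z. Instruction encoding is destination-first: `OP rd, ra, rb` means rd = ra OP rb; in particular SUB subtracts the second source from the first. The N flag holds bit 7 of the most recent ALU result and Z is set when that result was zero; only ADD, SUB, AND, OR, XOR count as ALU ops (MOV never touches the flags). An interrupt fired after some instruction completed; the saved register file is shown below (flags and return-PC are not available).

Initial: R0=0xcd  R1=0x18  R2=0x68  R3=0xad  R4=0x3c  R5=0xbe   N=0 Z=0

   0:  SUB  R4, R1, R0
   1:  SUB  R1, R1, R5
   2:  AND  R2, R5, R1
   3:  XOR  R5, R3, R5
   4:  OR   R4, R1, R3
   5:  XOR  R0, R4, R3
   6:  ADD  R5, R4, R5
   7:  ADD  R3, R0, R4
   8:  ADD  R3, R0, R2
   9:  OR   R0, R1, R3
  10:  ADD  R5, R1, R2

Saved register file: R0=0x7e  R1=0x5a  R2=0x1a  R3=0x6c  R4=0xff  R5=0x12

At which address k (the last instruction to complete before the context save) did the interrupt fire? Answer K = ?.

after  0: R0=0xcd R1=0x18 R2=0x68 R3=0xad R4=0x4b R5=0xbe  N=0 Z=0
after  1: R0=0xcd R1=0x5a R2=0x68 R3=0xad R4=0x4b R5=0xbe  N=0 Z=0
after  2: R0=0xcd R1=0x5a R2=0x1a R3=0xad R4=0x4b R5=0xbe  N=0 Z=0
after  3: R0=0xcd R1=0x5a R2=0x1a R3=0xad R4=0x4b R5=0x13  N=0 Z=0
after  4: R0=0xcd R1=0x5a R2=0x1a R3=0xad R4=0xff R5=0x13  N=1 Z=0
after  5: R0=0x52 R1=0x5a R2=0x1a R3=0xad R4=0xff R5=0x13  N=0 Z=0
after  6: R0=0x52 R1=0x5a R2=0x1a R3=0xad R4=0xff R5=0x12  N=0 Z=0
after  7: R0=0x52 R1=0x5a R2=0x1a R3=0x51 R4=0xff R5=0x12  N=0 Z=0
after  8: R0=0x52 R1=0x5a R2=0x1a R3=0x6c R4=0xff R5=0x12  N=0 Z=0
after  9: R0=0x7e R1=0x5a R2=0x1a R3=0x6c R4=0xff R5=0x12  N=0 Z=0
-- IRQ taken; context saved, return-PC = 10 --

K = 9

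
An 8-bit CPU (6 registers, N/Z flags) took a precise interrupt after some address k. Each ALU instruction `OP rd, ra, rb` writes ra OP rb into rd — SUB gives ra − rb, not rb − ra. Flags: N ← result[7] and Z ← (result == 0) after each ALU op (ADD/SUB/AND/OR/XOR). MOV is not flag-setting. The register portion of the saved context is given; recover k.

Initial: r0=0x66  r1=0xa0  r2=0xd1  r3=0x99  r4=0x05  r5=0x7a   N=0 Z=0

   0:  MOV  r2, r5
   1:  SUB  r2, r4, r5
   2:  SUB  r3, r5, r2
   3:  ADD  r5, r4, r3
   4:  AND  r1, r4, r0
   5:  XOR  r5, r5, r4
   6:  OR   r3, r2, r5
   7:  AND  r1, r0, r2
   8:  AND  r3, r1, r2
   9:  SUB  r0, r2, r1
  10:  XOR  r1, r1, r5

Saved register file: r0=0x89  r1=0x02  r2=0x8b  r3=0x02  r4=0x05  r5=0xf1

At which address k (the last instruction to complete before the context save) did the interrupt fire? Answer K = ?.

after  0: r0=0x66 r1=0xa0 r2=0x7a r3=0x99 r4=0x05 r5=0x7a  N=0 Z=0
after  1: r0=0x66 r1=0xa0 r2=0x8b r3=0x99 r4=0x05 r5=0x7a  N=1 Z=0
after  2: r0=0x66 r1=0xa0 r2=0x8b r3=0xef r4=0x05 r5=0x7a  N=1 Z=0
after  3: r0=0x66 r1=0xa0 r2=0x8b r3=0xef r4=0x05 r5=0xf4  N=1 Z=0
after  4: r0=0x66 r1=0x04 r2=0x8b r3=0xef r4=0x05 r5=0xf4  N=0 Z=0
after  5: r0=0x66 r1=0x04 r2=0x8b r3=0xef r4=0x05 r5=0xf1  N=1 Z=0
after  6: r0=0x66 r1=0x04 r2=0x8b r3=0xfb r4=0x05 r5=0xf1  N=1 Z=0
after  7: r0=0x66 r1=0x02 r2=0x8b r3=0xfb r4=0x05 r5=0xf1  N=0 Z=0
after  8: r0=0x66 r1=0x02 r2=0x8b r3=0x02 r4=0x05 r5=0xf1  N=0 Z=0
after  9: r0=0x89 r1=0x02 r2=0x8b r3=0x02 r4=0x05 r5=0xf1  N=1 Z=0
-- IRQ taken; context saved, return-PC = 10 --

K = 9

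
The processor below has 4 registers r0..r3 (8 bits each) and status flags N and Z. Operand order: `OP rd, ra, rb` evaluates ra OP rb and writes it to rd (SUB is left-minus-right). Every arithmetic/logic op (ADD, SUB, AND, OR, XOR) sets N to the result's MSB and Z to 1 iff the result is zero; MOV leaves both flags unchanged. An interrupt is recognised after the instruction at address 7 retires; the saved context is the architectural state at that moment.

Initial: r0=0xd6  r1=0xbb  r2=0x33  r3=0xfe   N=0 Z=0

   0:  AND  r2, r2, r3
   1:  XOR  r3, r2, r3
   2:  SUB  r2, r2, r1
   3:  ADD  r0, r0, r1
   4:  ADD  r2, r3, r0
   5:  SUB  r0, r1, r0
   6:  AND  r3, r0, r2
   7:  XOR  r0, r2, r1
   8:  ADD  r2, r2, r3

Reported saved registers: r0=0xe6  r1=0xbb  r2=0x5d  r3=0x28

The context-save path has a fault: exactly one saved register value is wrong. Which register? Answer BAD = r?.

BAD = r3

after  0: r0=0xd6 r1=0xbb r2=0x32 r3=0xfe  N=0 Z=0
after  1: r0=0xd6 r1=0xbb r2=0x32 r3=0xcc  N=1 Z=0
after  2: r0=0xd6 r1=0xbb r2=0x77 r3=0xcc  N=0 Z=0
after  3: r0=0x91 r1=0xbb r2=0x77 r3=0xcc  N=1 Z=0
after  4: r0=0x91 r1=0xbb r2=0x5d r3=0xcc  N=0 Z=0
after  5: r0=0x2a r1=0xbb r2=0x5d r3=0xcc  N=0 Z=0
after  6: r0=0x2a r1=0xbb r2=0x5d r3=0x08  N=0 Z=0
after  7: r0=0xe6 r1=0xbb r2=0x5d r3=0x08  N=1 Z=0
-- IRQ taken; context saved, return-PC = 8 --
mismatch: r3: reported 0x28 vs actual 0x08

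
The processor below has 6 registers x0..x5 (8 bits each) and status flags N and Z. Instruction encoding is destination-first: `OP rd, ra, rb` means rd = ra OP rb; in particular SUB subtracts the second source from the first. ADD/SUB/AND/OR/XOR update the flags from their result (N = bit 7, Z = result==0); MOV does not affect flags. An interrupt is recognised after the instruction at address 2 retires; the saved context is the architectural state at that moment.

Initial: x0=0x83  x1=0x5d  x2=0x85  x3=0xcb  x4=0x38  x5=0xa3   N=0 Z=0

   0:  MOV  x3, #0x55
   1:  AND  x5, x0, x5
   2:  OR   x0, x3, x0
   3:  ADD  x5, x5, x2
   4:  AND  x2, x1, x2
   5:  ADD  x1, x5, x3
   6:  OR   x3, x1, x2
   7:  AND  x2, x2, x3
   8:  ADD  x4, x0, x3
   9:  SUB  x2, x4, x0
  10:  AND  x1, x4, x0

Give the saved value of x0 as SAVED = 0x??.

SAVED = 0xd7

after  0: x0=0x83 x1=0x5d x2=0x85 x3=0x55 x4=0x38 x5=0xa3  N=0 Z=0
after  1: x0=0x83 x1=0x5d x2=0x85 x3=0x55 x4=0x38 x5=0x83  N=1 Z=0
after  2: x0=0xd7 x1=0x5d x2=0x85 x3=0x55 x4=0x38 x5=0x83  N=1 Z=0
-- IRQ taken; context saved, return-PC = 3 --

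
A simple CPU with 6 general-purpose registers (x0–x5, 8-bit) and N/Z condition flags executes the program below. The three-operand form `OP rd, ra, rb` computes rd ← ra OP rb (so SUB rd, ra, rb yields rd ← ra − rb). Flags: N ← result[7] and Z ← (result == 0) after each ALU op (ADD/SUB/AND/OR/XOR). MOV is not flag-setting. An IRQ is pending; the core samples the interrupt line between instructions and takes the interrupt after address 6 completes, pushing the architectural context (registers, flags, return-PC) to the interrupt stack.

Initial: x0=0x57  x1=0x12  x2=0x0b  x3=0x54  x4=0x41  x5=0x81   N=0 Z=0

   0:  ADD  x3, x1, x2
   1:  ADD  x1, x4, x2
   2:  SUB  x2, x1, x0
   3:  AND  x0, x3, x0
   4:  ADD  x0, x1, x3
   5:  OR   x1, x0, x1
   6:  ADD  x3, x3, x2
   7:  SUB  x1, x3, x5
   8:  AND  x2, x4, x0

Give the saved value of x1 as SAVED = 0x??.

SAVED = 0x6d

after  0: x0=0x57 x1=0x12 x2=0x0b x3=0x1d x4=0x41 x5=0x81  N=0 Z=0
after  1: x0=0x57 x1=0x4c x2=0x0b x3=0x1d x4=0x41 x5=0x81  N=0 Z=0
after  2: x0=0x57 x1=0x4c x2=0xf5 x3=0x1d x4=0x41 x5=0x81  N=1 Z=0
after  3: x0=0x15 x1=0x4c x2=0xf5 x3=0x1d x4=0x41 x5=0x81  N=0 Z=0
after  4: x0=0x69 x1=0x4c x2=0xf5 x3=0x1d x4=0x41 x5=0x81  N=0 Z=0
after  5: x0=0x69 x1=0x6d x2=0xf5 x3=0x1d x4=0x41 x5=0x81  N=0 Z=0
after  6: x0=0x69 x1=0x6d x2=0xf5 x3=0x12 x4=0x41 x5=0x81  N=0 Z=0
-- IRQ taken; context saved, return-PC = 7 --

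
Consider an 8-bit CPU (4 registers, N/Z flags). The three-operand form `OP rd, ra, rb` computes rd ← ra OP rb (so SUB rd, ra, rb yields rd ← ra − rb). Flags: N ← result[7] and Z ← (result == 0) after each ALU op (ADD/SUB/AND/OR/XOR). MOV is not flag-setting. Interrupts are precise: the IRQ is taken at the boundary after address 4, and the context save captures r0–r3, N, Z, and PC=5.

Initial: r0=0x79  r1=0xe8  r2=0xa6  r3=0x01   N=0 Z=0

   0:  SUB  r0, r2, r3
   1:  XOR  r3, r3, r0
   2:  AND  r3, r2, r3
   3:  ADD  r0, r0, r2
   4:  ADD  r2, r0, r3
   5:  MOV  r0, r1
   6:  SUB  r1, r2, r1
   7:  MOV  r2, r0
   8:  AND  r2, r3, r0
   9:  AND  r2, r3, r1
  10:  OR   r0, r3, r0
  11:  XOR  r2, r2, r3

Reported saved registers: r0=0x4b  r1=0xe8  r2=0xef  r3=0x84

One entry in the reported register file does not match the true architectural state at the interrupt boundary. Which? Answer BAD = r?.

BAD = r3

after  0: r0=0xa5 r1=0xe8 r2=0xa6 r3=0x01  N=1 Z=0
after  1: r0=0xa5 r1=0xe8 r2=0xa6 r3=0xa4  N=1 Z=0
after  2: r0=0xa5 r1=0xe8 r2=0xa6 r3=0xa4  N=1 Z=0
after  3: r0=0x4b r1=0xe8 r2=0xa6 r3=0xa4  N=0 Z=0
after  4: r0=0x4b r1=0xe8 r2=0xef r3=0xa4  N=1 Z=0
-- IRQ taken; context saved, return-PC = 5 --
mismatch: r3: reported 0x84 vs actual 0xa4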